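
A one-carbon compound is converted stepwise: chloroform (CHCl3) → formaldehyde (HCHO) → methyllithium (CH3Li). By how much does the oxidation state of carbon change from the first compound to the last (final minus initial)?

-6

Carbon oxidation states along the series — chloroform: +2, formaldehyde: 0, methyllithium: -4.
Net change = -4 − (+2) = -6.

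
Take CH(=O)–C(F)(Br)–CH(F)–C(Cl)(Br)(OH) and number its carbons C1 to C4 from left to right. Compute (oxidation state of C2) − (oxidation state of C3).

+2

C2: 2C, 1F, 1Br → 0 + 1 + 1 = +2
C3: 2C, 1H, 1F → 0 − 1 + 1 = 0
Difference: +2 − (0) = +2.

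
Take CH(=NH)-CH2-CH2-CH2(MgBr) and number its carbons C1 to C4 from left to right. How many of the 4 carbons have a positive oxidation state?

1

Tallying each carbon's bonds:
C1: 1C, 1H, 2N → 0 − 1 + 2 = +1
C2: 2C, 2H → 0 − 2 = -2
C3: 2C, 2H → 0 − 2 = -2
C4: 1C, 2H, 1Mg → 0 − 2 − 1 = -3
1 carbon (C1) meets the condition.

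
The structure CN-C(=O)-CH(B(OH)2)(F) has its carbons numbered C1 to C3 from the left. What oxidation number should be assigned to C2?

Bonds to more-electronegative neighbours contribute +1 each, bonds to H or metals contribute −1 each, and C–C bonds contribute 0.
C2 has one bond to C (0), one bond to C (0), a double bond to O (2×+1 = +2).
Oxidation state = 0 + 0 + 2 = +2.

+2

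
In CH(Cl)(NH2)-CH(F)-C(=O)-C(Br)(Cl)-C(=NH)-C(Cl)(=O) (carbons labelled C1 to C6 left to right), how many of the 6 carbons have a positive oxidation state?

5

Tallying each carbon's bonds:
C1: 1C, 1H, 1N, 1Cl → 0 − 1 + 1 + 1 = +1
C2: 2C, 1H, 1F → 0 − 1 + 1 = 0
C3: 2C, 2O → 0 + 2 = +2
C4: 2C, 1Cl, 1Br → 0 + 1 + 1 = +2
C5: 2C, 2N → 0 + 2 = +2
C6: 1C, 2O, 1Cl → 0 + 2 + 1 = +3
5 carbons (C1, C3, C4, C5, C6) meet the condition.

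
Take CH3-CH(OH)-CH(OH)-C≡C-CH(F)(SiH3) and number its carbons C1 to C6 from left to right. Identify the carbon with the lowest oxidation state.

Tallying each carbon's bonds:
C1: 1C, 3H → 0 − 3 = -3
C2: 2C, 1H, 1O → 0 − 1 + 1 = 0
C3: 2C, 1H, 1O → 0 − 1 + 1 = 0
C4: 4C → 0 = 0
C5: 4C → 0 = 0
C6: 1C, 1H, 1F, 1Si → 0 − 1 + 1 − 1 = -1
The most reduced carbon is C1 at -3.

C1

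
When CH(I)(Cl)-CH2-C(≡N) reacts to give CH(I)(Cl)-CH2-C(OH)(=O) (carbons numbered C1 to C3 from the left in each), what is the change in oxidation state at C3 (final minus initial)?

Before: C3 has 1 bond to C, 3 bonds to N → oxidation state +3.
After: C3 has 1 bond to C, 3 bonds to O → oxidation state +3.
Δ = +3 − (+3) = 0, so no net redox change at C3.

0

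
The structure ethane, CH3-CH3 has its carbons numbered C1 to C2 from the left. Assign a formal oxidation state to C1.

-3

C1 has one bond to H (-1), one bond to H (-1), one bond to H (-1), one bond to C (0).
Oxidation state = -1 − 1 − 1 + 0 = -3.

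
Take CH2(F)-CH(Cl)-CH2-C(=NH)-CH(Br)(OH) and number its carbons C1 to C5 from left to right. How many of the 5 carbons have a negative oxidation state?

Tallying each carbon's bonds:
C1: 1C, 2H, 1F → 0 − 2 + 1 = -1
C2: 2C, 1H, 1Cl → 0 − 1 + 1 = 0
C3: 2C, 2H → 0 − 2 = -2
C4: 2C, 2N → 0 + 2 = +2
C5: 1C, 1H, 1O, 1Br → 0 − 1 + 1 + 1 = +1
2 carbons (C1, C3) meet the condition.

2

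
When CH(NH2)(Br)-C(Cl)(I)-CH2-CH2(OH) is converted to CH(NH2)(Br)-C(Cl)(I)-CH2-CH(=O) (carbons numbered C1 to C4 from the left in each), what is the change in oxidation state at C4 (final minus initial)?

Before: C4 has 1 bond to C, 2 bonds to H, 1 bond to O → oxidation state -1.
After: C4 has 1 bond to C, 1 bond to H, 2 bonds to O → oxidation state +1.
Δ = +1 − (-1) = +2, so this is an oxidation at C4.

+2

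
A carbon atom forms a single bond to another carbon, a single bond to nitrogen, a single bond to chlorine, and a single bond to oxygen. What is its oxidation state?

+3

The carbon has one bond to C (0), one bond to Cl (+1), one bond to N (+1), one bond to O (+1).
Oxidation state = 0 + 1 + 1 + 1 = +3.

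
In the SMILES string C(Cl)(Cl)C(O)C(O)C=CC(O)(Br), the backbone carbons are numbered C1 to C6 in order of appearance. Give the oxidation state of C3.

0

Bonds to more-electronegative neighbours contribute +1 each, bonds to H or metals contribute −1 each, and C–C bonds contribute 0.
C3 has one bond to C (0), one bond to C (0), one bond to O (+1), one bond to H (-1).
Oxidation state = 0 + 0 + 1 − 1 = 0.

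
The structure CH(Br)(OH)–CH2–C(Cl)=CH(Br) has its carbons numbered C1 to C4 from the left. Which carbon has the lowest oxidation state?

C2

Count +1 for every bond to an atom more electronegative than carbon and −1 for every bond to one less electronegative; C–C bonds are 0. Tallying each carbon:
C1: 1C, 1H, 1O, 1Br → 0 − 1 + 1 + 1 = +1
C2: 2C, 2H → 0 − 2 = -2
C3: 3C, 1Cl → 0 + 1 = +1
C4: 2C, 1H, 1Br → 0 − 1 + 1 = 0
The most reduced carbon is C2 at -2.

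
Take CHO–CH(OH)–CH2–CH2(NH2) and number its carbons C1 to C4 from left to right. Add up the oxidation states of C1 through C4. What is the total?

-2

Bonds to more-electronegative neighbours contribute +1 each, bonds to H or metals contribute −1 each, and C–C bonds contribute 0. Tallying each carbon:
C1: 1C, 1H, 2O → 0 − 1 + 2 = +1
C2: 2C, 1H, 1O → 0 − 1 + 1 = 0
C3: 2C, 2H → 0 − 2 = -2
C4: 1C, 2H, 1N → 0 − 2 + 1 = -1
Sum = +1 + 0 − 2 − 1 = -2.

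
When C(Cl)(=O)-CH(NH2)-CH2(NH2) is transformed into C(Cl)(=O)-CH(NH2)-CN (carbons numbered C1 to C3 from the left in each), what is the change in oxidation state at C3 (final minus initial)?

Before: C3 has 1 bond to C, 2 bonds to H, 1 bond to N → oxidation state -1.
After: C3 has 1 bond to C, 3 bonds to N → oxidation state +3.
Δ = +3 − (-1) = +4, so this is an oxidation at C3.

+4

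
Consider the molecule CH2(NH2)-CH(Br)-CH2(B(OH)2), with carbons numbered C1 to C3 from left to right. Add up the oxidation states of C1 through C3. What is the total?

Tallying each carbon's bonds:
C1: 1C, 2H, 1N → 0 − 2 + 1 = -1
C2: 2C, 1H, 1Br → 0 − 1 + 1 = 0
C3: 1C, 2H, 1B → 0 − 2 − 1 = -3
Sum = -1 + 0 − 3 = -4.

-4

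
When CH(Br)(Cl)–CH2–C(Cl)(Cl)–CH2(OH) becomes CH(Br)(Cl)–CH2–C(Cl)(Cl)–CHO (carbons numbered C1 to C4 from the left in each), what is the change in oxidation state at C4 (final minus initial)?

Before: C4 has 1 bond to C, 2 bonds to H, 1 bond to O → oxidation state -1.
After: C4 has 1 bond to C, 1 bond to H, 2 bonds to O → oxidation state +1.
Δ = +1 − (-1) = +2, so this is an oxidation at C4.

+2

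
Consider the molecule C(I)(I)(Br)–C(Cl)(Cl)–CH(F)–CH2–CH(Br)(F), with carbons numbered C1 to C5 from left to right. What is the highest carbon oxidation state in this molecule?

Assign +1 per bond to O/N/halogen, −1 per bond to H or an electropositive element, and 0 per bond to carbon. Tallying each carbon:
C1: 1C, 1Br, 2I → 0 + 1 + 2 = +3
C2: 2C, 2Cl → 0 + 2 = +2
C3: 2C, 1H, 1F → 0 − 1 + 1 = 0
C4: 2C, 2H → 0 − 2 = -2
C5: 1C, 1H, 1F, 1Br → 0 − 1 + 1 + 1 = +1
The highest value is +3.

+3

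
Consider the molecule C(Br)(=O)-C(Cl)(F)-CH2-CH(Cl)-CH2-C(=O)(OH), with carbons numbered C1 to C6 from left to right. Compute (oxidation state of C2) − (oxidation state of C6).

C2: 2C, 1F, 1Cl → 0 + 1 + 1 = +2
C6: 1C, 3O → 0 + 3 = +3
Difference: +2 − (+3) = -1.

-1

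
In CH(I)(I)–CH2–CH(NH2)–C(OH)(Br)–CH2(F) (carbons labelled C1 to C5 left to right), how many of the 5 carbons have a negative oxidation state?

2

Assign +1 per bond to O/N/halogen, −1 per bond to H or an electropositive element, and 0 per bond to carbon. Tallying each carbon:
C1: 1C, 1H, 2I → 0 − 1 + 2 = +1
C2: 2C, 2H → 0 − 2 = -2
C3: 2C, 1H, 1N → 0 − 1 + 1 = 0
C4: 2C, 1O, 1Br → 0 + 1 + 1 = +2
C5: 1C, 2H, 1F → 0 − 2 + 1 = -1
2 carbons (C2, C5) meet the condition.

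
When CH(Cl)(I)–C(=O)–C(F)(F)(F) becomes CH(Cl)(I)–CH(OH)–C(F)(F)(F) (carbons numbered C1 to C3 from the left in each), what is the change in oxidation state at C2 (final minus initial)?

Before: C2 has 2 bonds to C, 2 bonds to O → oxidation state +2.
After: C2 has 2 bonds to C, 1 bond to H, 1 bond to O → oxidation state 0.
Δ = 0 − (+2) = -2, so this is a reduction at C2.

-2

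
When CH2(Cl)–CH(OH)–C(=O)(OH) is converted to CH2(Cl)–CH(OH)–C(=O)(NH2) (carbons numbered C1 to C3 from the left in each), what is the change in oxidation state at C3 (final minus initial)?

Before: C3 has 1 bond to C, 3 bonds to O → oxidation state +3.
After: C3 has 1 bond to C, 2 bonds to O, 1 bond to N → oxidation state +3.
Δ = +3 − (+3) = 0, so no net redox change at C3.

0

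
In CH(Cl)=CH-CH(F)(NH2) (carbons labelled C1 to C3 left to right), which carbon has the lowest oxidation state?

Tallying each carbon's bonds:
C1: 2C, 1H, 1Cl → 0 − 1 + 1 = 0
C2: 3C, 1H → 0 − 1 = -1
C3: 1C, 1H, 1N, 1F → 0 − 1 + 1 + 1 = +1
The most reduced carbon is C2 at -1.

C2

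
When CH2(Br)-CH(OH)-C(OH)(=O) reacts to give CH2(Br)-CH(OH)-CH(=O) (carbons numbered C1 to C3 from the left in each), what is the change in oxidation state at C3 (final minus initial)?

Before: C3 has 1 bond to C, 3 bonds to O → oxidation state +3.
After: C3 has 1 bond to C, 1 bond to H, 2 bonds to O → oxidation state +1.
Δ = +1 − (+3) = -2, so this is a reduction at C3.

-2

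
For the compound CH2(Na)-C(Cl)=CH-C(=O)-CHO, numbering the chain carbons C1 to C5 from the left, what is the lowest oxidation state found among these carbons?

-3

Tallying each carbon's bonds:
C1: 1C, 2H, 1Na → 0 − 2 − 1 = -3
C2: 3C, 1Cl → 0 + 1 = +1
C3: 3C, 1H → 0 − 1 = -1
C4: 2C, 2O → 0 + 2 = +2
C5: 1C, 1H, 2O → 0 − 1 + 2 = +1
The lowest value is -3.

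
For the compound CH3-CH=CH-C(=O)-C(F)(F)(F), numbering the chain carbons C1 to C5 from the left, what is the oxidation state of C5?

+3

C5 has one bond to C (0), one bond to F (+1), one bond to F (+1), one bond to F (+1).
Oxidation state = 0 + 1 + 1 + 1 = +3.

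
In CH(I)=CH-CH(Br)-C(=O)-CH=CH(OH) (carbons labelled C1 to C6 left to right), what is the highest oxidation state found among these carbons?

+2

Tallying each carbon's bonds:
C1: 2C, 1H, 1I → 0 − 1 + 1 = 0
C2: 3C, 1H → 0 − 1 = -1
C3: 2C, 1H, 1Br → 0 − 1 + 1 = 0
C4: 2C, 2O → 0 + 2 = +2
C5: 3C, 1H → 0 − 1 = -1
C6: 2C, 1H, 1O → 0 − 1 + 1 = 0
The highest value is +2.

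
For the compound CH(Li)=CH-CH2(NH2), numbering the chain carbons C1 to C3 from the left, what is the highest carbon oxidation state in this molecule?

-1

Assign +1 per bond to O/N/halogen, −1 per bond to H or an electropositive element, and 0 per bond to carbon. Tallying each carbon:
C1: 2C, 1H, 1Li → 0 − 1 − 1 = -2
C2: 3C, 1H → 0 − 1 = -1
C3: 1C, 2H, 1N → 0 − 2 + 1 = -1
The highest value is -1.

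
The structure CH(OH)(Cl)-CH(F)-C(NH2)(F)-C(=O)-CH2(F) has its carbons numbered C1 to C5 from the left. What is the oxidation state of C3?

+2

Assign +1 per bond to O/N/halogen, −1 per bond to H or an electropositive element, and 0 per bond to carbon.
C3 has one bond to C (0), one bond to C (0), one bond to N (+1), one bond to F (+1).
Oxidation state = 0 + 0 + 1 + 1 = +2.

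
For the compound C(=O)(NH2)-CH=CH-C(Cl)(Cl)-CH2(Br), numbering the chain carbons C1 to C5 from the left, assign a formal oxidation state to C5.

C5 has one bond to C (0), one bond to H (-1), one bond to Br (+1), one bond to H (-1).
Oxidation state = 0 − 1 + 1 − 1 = -1.

-1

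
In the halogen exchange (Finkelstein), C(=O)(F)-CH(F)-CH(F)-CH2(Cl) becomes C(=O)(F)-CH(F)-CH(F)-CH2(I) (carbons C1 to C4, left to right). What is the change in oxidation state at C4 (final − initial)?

Before: C4 has 1 bond to C, 2 bonds to H, 1 bond to Cl → oxidation state -1.
After: C4 has 1 bond to C, 2 bonds to H, 1 bond to I → oxidation state -1.
Δ = -1 − (-1) = 0, so no net redox change at C4.

0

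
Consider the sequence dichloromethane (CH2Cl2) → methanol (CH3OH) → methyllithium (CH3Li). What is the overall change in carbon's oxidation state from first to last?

-4

Carbon oxidation states along the series — dichloromethane: 0, methanol: -2, methyllithium: -4.
Net change = -4 − (0) = -4.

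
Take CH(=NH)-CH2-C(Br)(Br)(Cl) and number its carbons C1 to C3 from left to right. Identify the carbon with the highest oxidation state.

C3

Tallying each carbon's bonds:
C1: 1C, 1H, 2N → 0 − 1 + 2 = +1
C2: 2C, 2H → 0 − 2 = -2
C3: 1C, 1Cl, 2Br → 0 + 1 + 2 = +3
The most oxidised carbon is C3 at +3.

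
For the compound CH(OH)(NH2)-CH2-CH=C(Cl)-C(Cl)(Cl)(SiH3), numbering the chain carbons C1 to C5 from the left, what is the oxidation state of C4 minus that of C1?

0

C4: 3C, 1Cl → 0 + 1 = +1
C1: 1C, 1H, 1O, 1N → 0 − 1 + 1 + 1 = +1
Difference: +1 − (+1) = 0.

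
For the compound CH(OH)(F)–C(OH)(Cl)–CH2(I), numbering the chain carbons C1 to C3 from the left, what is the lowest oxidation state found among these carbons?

-1

Bonds to more-electronegative neighbours contribute +1 each, bonds to H or metals contribute −1 each, and C–C bonds contribute 0. Tallying each carbon:
C1: 1C, 1H, 1O, 1F → 0 − 1 + 1 + 1 = +1
C2: 2C, 1O, 1Cl → 0 + 1 + 1 = +2
C3: 1C, 2H, 1I → 0 − 2 + 1 = -1
The lowest value is -1.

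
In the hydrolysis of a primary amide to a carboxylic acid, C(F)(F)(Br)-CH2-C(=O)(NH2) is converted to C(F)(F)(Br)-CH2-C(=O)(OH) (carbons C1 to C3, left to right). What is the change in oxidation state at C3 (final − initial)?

0

Before: C3 has 1 bond to C, 2 bonds to O, 1 bond to N → oxidation state +3.
After: C3 has 1 bond to C, 3 bonds to O → oxidation state +3.
Δ = +3 − (+3) = 0, so no net redox change at C3.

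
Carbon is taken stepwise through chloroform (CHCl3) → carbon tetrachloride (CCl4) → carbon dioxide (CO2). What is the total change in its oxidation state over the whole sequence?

+2

Carbon oxidation states along the series — chloroform: +2, carbon tetrachloride: +4, carbon dioxide: +4.
Net change = +4 − (+2) = +2.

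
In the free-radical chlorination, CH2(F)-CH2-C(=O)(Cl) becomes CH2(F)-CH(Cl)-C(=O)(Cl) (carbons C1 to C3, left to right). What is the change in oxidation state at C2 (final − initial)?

+2

Before: C2 has 2 bonds to C, 2 bonds to H → oxidation state -2.
After: C2 has 2 bonds to C, 1 bond to H, 1 bond to Cl → oxidation state 0.
Δ = 0 − (-2) = +2, so this is an oxidation at C2.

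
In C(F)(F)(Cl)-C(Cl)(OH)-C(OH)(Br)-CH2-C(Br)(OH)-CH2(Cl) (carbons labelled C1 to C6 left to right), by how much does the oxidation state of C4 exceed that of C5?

C4: 2C, 2H → 0 − 2 = -2
C5: 2C, 1O, 1Br → 0 + 1 + 1 = +2
Difference: -2 − (+2) = -4.

-4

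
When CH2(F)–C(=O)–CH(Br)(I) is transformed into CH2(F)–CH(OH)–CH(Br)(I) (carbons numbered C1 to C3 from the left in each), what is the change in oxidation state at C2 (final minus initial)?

-2

Before: C2 has 2 bonds to C, 2 bonds to O → oxidation state +2.
After: C2 has 2 bonds to C, 1 bond to H, 1 bond to O → oxidation state 0.
Δ = 0 − (+2) = -2, so this is a reduction at C2.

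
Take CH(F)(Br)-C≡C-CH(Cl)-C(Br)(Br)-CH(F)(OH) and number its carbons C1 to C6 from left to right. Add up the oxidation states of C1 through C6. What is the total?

Count +1 for every bond to an atom more electronegative than carbon and −1 for every bond to one less electronegative; C–C bonds are 0. Tallying each carbon:
C1: 1C, 1H, 1F, 1Br → 0 − 1 + 1 + 1 = +1
C2: 4C → 0 = 0
C3: 4C → 0 = 0
C4: 2C, 1H, 1Cl → 0 − 1 + 1 = 0
C5: 2C, 2Br → 0 + 2 = +2
C6: 1C, 1H, 1O, 1F → 0 − 1 + 1 + 1 = +1
Sum = +1 + 0 + 0 + 0 + 2 + 1 = +4.

+4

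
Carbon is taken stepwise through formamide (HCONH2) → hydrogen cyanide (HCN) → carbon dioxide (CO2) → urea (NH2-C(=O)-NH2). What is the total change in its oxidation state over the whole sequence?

+2

Carbon oxidation states along the series — formamide: +2, hydrogen cyanide: +2, carbon dioxide: +4, urea: +4.
Net change = +4 − (+2) = +2.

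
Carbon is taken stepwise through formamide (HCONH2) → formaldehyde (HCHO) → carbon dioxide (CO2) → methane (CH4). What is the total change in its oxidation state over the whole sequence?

-6

Carbon oxidation states along the series — formamide: +2, formaldehyde: 0, carbon dioxide: +4, methane: -4.
Net change = -4 − (+2) = -6.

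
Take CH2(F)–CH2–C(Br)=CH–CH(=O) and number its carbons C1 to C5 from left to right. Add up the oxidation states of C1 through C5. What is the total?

Tallying each carbon's bonds:
C1: 1C, 2H, 1F → 0 − 2 + 1 = -1
C2: 2C, 2H → 0 − 2 = -2
C3: 3C, 1Br → 0 + 1 = +1
C4: 3C, 1H → 0 − 1 = -1
C5: 1C, 1H, 2O → 0 − 1 + 2 = +1
Sum = -1 − 2 + 1 − 1 + 1 = -2.

-2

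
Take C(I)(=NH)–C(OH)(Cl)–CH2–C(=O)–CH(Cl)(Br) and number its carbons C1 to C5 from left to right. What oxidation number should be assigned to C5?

C5 has one bond to C (0), one bond to H (-1), one bond to Cl (+1), one bond to Br (+1).
Oxidation state = 0 − 1 + 1 + 1 = +1.

+1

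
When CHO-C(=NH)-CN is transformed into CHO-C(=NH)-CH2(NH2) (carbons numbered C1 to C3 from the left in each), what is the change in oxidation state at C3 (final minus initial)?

Before: C3 has 1 bond to C, 3 bonds to N → oxidation state +3.
After: C3 has 1 bond to C, 2 bonds to H, 1 bond to N → oxidation state -1.
Δ = -1 − (+3) = -4, so this is a reduction at C3.

-4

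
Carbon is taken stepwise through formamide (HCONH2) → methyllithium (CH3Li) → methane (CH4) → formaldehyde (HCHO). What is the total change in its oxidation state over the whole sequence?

-2

Carbon oxidation states along the series — formamide: +2, methyllithium: -4, methane: -4, formaldehyde: 0.
Net change = 0 − (+2) = -2.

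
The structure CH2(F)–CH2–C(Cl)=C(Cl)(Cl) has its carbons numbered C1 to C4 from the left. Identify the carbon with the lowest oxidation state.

Tallying each carbon's bonds:
C1: 1C, 2H, 1F → 0 − 2 + 1 = -1
C2: 2C, 2H → 0 − 2 = -2
C3: 3C, 1Cl → 0 + 1 = +1
C4: 2C, 2Cl → 0 + 2 = +2
The most reduced carbon is C2 at -2.

C2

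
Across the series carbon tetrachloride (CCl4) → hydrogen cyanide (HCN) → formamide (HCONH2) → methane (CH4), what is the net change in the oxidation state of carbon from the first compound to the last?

-8

Carbon oxidation states along the series — carbon tetrachloride: +4, hydrogen cyanide: +2, formamide: +2, methane: -4.
Net change = -4 − (+4) = -8.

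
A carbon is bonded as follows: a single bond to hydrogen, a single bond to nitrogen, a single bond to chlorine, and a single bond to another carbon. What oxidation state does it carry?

+1

Bonds to more-electronegative neighbours contribute +1 each, bonds to H or metals contribute −1 each, and C–C bonds contribute 0.
The carbon has one bond to C (0), one bond to H (-1), one bond to N (+1), one bond to Cl (+1).
Oxidation state = 0 − 1 + 1 + 1 = +1.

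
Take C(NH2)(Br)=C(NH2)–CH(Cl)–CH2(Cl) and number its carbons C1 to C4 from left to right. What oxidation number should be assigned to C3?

Count +1 for every bond to an atom more electronegative than carbon and −1 for every bond to one less electronegative; C–C bonds are 0.
C3 has one bond to C (0), one bond to C (0), one bond to Cl (+1), one bond to H (-1).
Oxidation state = 0 + 0 + 1 − 1 = 0.

0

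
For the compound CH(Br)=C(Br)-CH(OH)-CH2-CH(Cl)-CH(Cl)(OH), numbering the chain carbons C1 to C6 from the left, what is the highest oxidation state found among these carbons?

Tallying each carbon's bonds:
C1: 2C, 1H, 1Br → 0 − 1 + 1 = 0
C2: 3C, 1Br → 0 + 1 = +1
C3: 2C, 1H, 1O → 0 − 1 + 1 = 0
C4: 2C, 2H → 0 − 2 = -2
C5: 2C, 1H, 1Cl → 0 − 1 + 1 = 0
C6: 1C, 1H, 1O, 1Cl → 0 − 1 + 1 + 1 = +1
The highest value is +1.

+1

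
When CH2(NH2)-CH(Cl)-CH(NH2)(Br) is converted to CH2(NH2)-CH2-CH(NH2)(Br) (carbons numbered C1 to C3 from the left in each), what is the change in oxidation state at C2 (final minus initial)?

Before: C2 has 2 bonds to C, 1 bond to H, 1 bond to Cl → oxidation state 0.
After: C2 has 2 bonds to C, 2 bonds to H → oxidation state -2.
Δ = -2 − (0) = -2, so this is a reduction at C2.

-2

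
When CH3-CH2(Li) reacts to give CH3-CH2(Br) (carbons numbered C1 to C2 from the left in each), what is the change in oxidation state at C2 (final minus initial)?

Before: C2 has 1 bond to C, 2 bonds to H, 1 bond to Li → oxidation state -3.
After: C2 has 1 bond to C, 2 bonds to H, 1 bond to Br → oxidation state -1.
Δ = -1 − (-3) = +2, so this is an oxidation at C2.

+2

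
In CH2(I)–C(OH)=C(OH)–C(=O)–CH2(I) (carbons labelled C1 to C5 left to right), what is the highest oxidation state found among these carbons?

Tallying each carbon's bonds:
C1: 1C, 2H, 1I → 0 − 2 + 1 = -1
C2: 3C, 1O → 0 + 1 = +1
C3: 3C, 1O → 0 + 1 = +1
C4: 2C, 2O → 0 + 2 = +2
C5: 1C, 2H, 1I → 0 − 2 + 1 = -1
The highest value is +2.

+2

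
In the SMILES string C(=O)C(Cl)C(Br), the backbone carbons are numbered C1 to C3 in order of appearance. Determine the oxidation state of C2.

0

Each bond to a more electronegative atom (O, N, halogen) counts +1, each bond to a less electronegative atom (H, metal, B, Si) counts −1, and each C–C bond counts 0.
C2 has one bond to C (0), one bond to C (0), one bond to H (-1), one bond to Cl (+1).
Oxidation state = 0 + 0 − 1 + 1 = 0.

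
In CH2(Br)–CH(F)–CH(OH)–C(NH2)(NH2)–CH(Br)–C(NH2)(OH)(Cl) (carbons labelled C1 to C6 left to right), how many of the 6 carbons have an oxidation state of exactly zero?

3

Tallying each carbon's bonds:
C1: 1C, 2H, 1Br → 0 − 2 + 1 = -1
C2: 2C, 1H, 1F → 0 − 1 + 1 = 0
C3: 2C, 1H, 1O → 0 − 1 + 1 = 0
C4: 2C, 2N → 0 + 2 = +2
C5: 2C, 1H, 1Br → 0 − 1 + 1 = 0
C6: 1C, 1O, 1N, 1Cl → 0 + 1 + 1 + 1 = +3
3 carbons (C2, C3, C5) meet the condition.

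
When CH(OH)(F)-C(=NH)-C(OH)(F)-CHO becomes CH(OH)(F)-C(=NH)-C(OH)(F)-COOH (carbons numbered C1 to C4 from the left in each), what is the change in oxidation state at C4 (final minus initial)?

Before: C4 has 1 bond to C, 1 bond to H, 2 bonds to O → oxidation state +1.
After: C4 has 1 bond to C, 3 bonds to O → oxidation state +3.
Δ = +3 − (+1) = +2, so this is an oxidation at C4.

+2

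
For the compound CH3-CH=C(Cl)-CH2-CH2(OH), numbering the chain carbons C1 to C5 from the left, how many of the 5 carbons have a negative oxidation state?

4

Each bond to a more electronegative atom (O, N, halogen) counts +1, each bond to a less electronegative atom (H, metal, B, Si) counts −1, and each C–C bond counts 0. Tallying each carbon:
C1: 1C, 3H → 0 − 3 = -3
C2: 3C, 1H → 0 − 1 = -1
C3: 3C, 1Cl → 0 + 1 = +1
C4: 2C, 2H → 0 − 2 = -2
C5: 1C, 2H, 1O → 0 − 2 + 1 = -1
4 carbons (C1, C2, C4, C5) meet the condition.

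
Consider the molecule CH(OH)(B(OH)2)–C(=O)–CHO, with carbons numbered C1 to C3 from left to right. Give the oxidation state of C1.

Bonds to more-electronegative neighbours contribute +1 each, bonds to H or metals contribute −1 each, and C–C bonds contribute 0.
C1 has one bond to C (0), one bond to O (+1), one bond to H (-1), one bond to B (-1).
Oxidation state = 0 + 1 − 1 − 1 = -1.

-1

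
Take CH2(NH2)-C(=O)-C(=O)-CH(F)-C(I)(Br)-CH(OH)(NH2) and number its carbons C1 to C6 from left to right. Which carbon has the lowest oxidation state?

C1

Assign +1 per bond to O/N/halogen, −1 per bond to H or an electropositive element, and 0 per bond to carbon. Tallying each carbon:
C1: 1C, 2H, 1N → 0 − 2 + 1 = -1
C2: 2C, 2O → 0 + 2 = +2
C3: 2C, 2O → 0 + 2 = +2
C4: 2C, 1H, 1F → 0 − 1 + 1 = 0
C5: 2C, 1Br, 1I → 0 + 1 + 1 = +2
C6: 1C, 1H, 1O, 1N → 0 − 1 + 1 + 1 = +1
The most reduced carbon is C1 at -1.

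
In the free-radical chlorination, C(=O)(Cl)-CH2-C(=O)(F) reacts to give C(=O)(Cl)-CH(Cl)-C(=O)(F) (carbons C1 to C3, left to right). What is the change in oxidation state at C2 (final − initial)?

Before: C2 has 2 bonds to C, 2 bonds to H → oxidation state -2.
After: C2 has 2 bonds to C, 1 bond to H, 1 bond to Cl → oxidation state 0.
Δ = 0 − (-2) = +2, so this is an oxidation at C2.

+2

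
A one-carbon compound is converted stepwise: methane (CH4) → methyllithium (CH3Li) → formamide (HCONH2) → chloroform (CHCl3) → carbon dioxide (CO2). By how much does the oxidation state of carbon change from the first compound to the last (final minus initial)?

+8

Carbon oxidation states along the series — methane: -4, methyllithium: -4, formamide: +2, chloroform: +2, carbon dioxide: +4.
Net change = +4 − (-4) = +8.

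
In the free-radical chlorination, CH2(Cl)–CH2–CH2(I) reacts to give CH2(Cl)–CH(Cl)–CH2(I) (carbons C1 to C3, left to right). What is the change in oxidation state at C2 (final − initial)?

Before: C2 has 2 bonds to C, 2 bonds to H → oxidation state -2.
After: C2 has 2 bonds to C, 1 bond to H, 1 bond to Cl → oxidation state 0.
Δ = 0 − (-2) = +2, so this is an oxidation at C2.

+2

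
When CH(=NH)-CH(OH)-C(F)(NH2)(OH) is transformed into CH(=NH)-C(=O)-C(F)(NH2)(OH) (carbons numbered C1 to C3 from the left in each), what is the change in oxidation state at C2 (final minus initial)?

Before: C2 has 2 bonds to C, 1 bond to H, 1 bond to O → oxidation state 0.
After: C2 has 2 bonds to C, 2 bonds to O → oxidation state +2.
Δ = +2 − (0) = +2, so this is an oxidation at C2.

+2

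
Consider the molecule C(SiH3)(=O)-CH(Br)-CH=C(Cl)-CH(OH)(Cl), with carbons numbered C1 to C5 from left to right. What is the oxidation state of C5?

+1

C5 has one bond to C (0), one bond to O (+1), one bond to H (-1), one bond to Cl (+1).
Oxidation state = 0 + 1 − 1 + 1 = +1.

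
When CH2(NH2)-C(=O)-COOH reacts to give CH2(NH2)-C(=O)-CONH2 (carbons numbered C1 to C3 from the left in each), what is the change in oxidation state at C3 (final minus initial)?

Before: C3 has 1 bond to C, 3 bonds to O → oxidation state +3.
After: C3 has 1 bond to C, 2 bonds to O, 1 bond to N → oxidation state +3.
Δ = +3 − (+3) = 0, so no net redox change at C3.

0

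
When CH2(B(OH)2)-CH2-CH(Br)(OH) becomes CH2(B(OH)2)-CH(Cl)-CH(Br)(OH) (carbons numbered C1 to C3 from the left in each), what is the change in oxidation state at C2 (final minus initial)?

+2

Before: C2 has 2 bonds to C, 2 bonds to H → oxidation state -2.
After: C2 has 2 bonds to C, 1 bond to H, 1 bond to Cl → oxidation state 0.
Δ = 0 − (-2) = +2, so this is an oxidation at C2.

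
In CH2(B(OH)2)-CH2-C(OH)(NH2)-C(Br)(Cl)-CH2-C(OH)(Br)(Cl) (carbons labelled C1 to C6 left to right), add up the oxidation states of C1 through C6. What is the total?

Assign +1 per bond to O/N/halogen, −1 per bond to H or an electropositive element, and 0 per bond to carbon. Tallying each carbon:
C1: 1C, 2H, 1B → 0 − 2 − 1 = -3
C2: 2C, 2H → 0 − 2 = -2
C3: 2C, 1O, 1N → 0 + 1 + 1 = +2
C4: 2C, 1Cl, 1Br → 0 + 1 + 1 = +2
C5: 2C, 2H → 0 − 2 = -2
C6: 1C, 1O, 1Cl, 1Br → 0 + 1 + 1 + 1 = +3
Sum = -3 − 2 + 2 + 2 − 2 + 3 = 0.

0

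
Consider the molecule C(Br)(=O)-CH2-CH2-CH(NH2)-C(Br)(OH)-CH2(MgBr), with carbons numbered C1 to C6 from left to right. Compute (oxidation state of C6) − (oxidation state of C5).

-5

C6: 1C, 2H, 1Mg → 0 − 2 − 1 = -3
C5: 2C, 1O, 1Br → 0 + 1 + 1 = +2
Difference: -3 − (+2) = -5.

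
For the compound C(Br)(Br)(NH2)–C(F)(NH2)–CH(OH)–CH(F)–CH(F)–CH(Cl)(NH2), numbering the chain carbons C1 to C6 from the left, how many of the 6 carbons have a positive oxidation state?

Tallying each carbon's bonds:
C1: 1C, 1N, 2Br → 0 + 1 + 2 = +3
C2: 2C, 1N, 1F → 0 + 1 + 1 = +2
C3: 2C, 1H, 1O → 0 − 1 + 1 = 0
C4: 2C, 1H, 1F → 0 − 1 + 1 = 0
C5: 2C, 1H, 1F → 0 − 1 + 1 = 0
C6: 1C, 1H, 1N, 1Cl → 0 − 1 + 1 + 1 = +1
3 carbons (C1, C2, C6) meet the condition.

3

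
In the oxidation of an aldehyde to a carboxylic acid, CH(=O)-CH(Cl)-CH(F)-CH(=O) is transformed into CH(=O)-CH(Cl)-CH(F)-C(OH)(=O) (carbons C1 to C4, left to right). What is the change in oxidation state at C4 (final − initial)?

Before: C4 has 1 bond to C, 1 bond to H, 2 bonds to O → oxidation state +1.
After: C4 has 1 bond to C, 3 bonds to O → oxidation state +3.
Δ = +3 − (+1) = +2, so this is an oxidation at C4.

+2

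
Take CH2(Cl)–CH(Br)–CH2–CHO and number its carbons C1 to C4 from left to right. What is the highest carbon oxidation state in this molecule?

Tallying each carbon's bonds:
C1: 1C, 2H, 1Cl → 0 − 2 + 1 = -1
C2: 2C, 1H, 1Br → 0 − 1 + 1 = 0
C3: 2C, 2H → 0 − 2 = -2
C4: 1C, 1H, 2O → 0 − 1 + 2 = +1
The highest value is +1.

+1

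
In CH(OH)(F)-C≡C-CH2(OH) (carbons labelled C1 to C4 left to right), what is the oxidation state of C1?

+1

Count +1 for every bond to an atom more electronegative than carbon and −1 for every bond to one less electronegative; C–C bonds are 0.
C1 has one bond to C (0), one bond to O (+1), one bond to F (+1), one bond to H (-1).
Oxidation state = 0 + 1 + 1 − 1 = +1.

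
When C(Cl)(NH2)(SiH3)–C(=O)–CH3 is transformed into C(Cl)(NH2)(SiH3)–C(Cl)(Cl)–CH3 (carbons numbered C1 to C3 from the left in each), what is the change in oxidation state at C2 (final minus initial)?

0

Before: C2 has 2 bonds to C, 2 bonds to O → oxidation state +2.
After: C2 has 2 bonds to C, 2 bonds to Cl → oxidation state +2.
Δ = +2 − (+2) = 0, so no net redox change at C2.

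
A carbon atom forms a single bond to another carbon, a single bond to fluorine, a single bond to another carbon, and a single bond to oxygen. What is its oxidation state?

Each bond to a more electronegative atom (O, N, halogen) counts +1, each bond to a less electronegative atom (H, metal, B, Si) counts −1, and each C–C bond counts 0.
The carbon has one bond to C (0), one bond to C (0), one bond to F (+1), one bond to O (+1).
Oxidation state = 0 + 0 + 1 + 1 = +2.

+2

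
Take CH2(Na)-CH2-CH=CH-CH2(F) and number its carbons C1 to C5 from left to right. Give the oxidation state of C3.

-1

Count +1 for every bond to an atom more electronegative than carbon and −1 for every bond to one less electronegative; C–C bonds are 0.
C3 has one bond to C (0), a double bond to C (2×0 = 0), one bond to H (-1).
Oxidation state = 0 + 0 − 1 = -1.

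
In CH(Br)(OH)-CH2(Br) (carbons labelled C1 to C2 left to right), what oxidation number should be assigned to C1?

C1 has one bond to C (0), one bond to Br (+1), one bond to O (+1), one bond to H (-1).
Oxidation state = 0 + 1 + 1 − 1 = +1.

+1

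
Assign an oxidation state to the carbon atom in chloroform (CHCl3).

The carbon has one bond to H (-1), one bond to Cl (+1), one bond to Cl (+1), one bond to Cl (+1).
Oxidation state = -1 + 1 + 1 + 1 = +2.

+2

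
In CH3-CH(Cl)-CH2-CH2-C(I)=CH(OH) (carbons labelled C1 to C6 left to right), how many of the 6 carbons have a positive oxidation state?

Tallying each carbon's bonds:
C1: 1C, 3H → 0 − 3 = -3
C2: 2C, 1H, 1Cl → 0 − 1 + 1 = 0
C3: 2C, 2H → 0 − 2 = -2
C4: 2C, 2H → 0 − 2 = -2
C5: 3C, 1I → 0 + 1 = +1
C6: 2C, 1H, 1O → 0 − 1 + 1 = 0
1 carbon (C5) meets the condition.

1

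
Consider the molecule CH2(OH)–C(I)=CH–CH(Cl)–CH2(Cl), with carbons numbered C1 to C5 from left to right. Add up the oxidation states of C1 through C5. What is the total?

-2

Tallying each carbon's bonds:
C1: 1C, 2H, 1O → 0 − 2 + 1 = -1
C2: 3C, 1I → 0 + 1 = +1
C3: 3C, 1H → 0 − 1 = -1
C4: 2C, 1H, 1Cl → 0 − 1 + 1 = 0
C5: 1C, 2H, 1Cl → 0 − 2 + 1 = -1
Sum = -1 + 1 − 1 + 0 − 1 = -2.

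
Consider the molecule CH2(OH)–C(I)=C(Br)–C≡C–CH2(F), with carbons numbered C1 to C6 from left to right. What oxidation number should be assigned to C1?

Bonds to more-electronegative neighbours contribute +1 each, bonds to H or metals contribute −1 each, and C–C bonds contribute 0.
C1 has one bond to C (0), one bond to H (-1), one bond to O (+1), one bond to H (-1).
Oxidation state = 0 − 1 + 1 − 1 = -1.

-1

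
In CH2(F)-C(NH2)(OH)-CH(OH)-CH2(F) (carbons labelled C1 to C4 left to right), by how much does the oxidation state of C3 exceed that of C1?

+1

C3: 2C, 1H, 1O → 0 − 1 + 1 = 0
C1: 1C, 2H, 1F → 0 − 2 + 1 = -1
Difference: 0 − (-1) = +1.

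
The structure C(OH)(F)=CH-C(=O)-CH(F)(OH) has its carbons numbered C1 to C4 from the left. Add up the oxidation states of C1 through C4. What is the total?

Bonds to more-electronegative neighbours contribute +1 each, bonds to H or metals contribute −1 each, and C–C bonds contribute 0. Tallying each carbon:
C1: 2C, 1O, 1F → 0 + 1 + 1 = +2
C2: 3C, 1H → 0 − 1 = -1
C3: 2C, 2O → 0 + 2 = +2
C4: 1C, 1H, 1O, 1F → 0 − 1 + 1 + 1 = +1
Sum = +2 − 1 + 2 + 1 = +4.

+4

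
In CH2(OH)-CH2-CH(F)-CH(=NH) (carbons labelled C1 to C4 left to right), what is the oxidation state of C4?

Assign +1 per bond to O/N/halogen, −1 per bond to H or an electropositive element, and 0 per bond to carbon.
C4 has one bond to C (0), one bond to H (-1), a double bond to N (2×+1 = +2).
Oxidation state = 0 − 1 + 2 = +1.

+1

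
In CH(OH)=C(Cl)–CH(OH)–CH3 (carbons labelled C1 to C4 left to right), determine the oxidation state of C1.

0

Bonds to more-electronegative neighbours contribute +1 each, bonds to H or metals contribute −1 each, and C–C bonds contribute 0.
C1 has a double bond to C (2×0 = 0), one bond to H (-1), one bond to O (+1).
Oxidation state = 0 − 1 + 1 = 0.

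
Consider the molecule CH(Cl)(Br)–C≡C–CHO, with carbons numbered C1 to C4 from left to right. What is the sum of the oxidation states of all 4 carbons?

+2

Tallying each carbon's bonds:
C1: 1C, 1H, 1Cl, 1Br → 0 − 1 + 1 + 1 = +1
C2: 4C → 0 = 0
C3: 4C → 0 = 0
C4: 1C, 1H, 2O → 0 − 1 + 2 = +1
Sum = +1 + 0 + 0 + 1 = +2.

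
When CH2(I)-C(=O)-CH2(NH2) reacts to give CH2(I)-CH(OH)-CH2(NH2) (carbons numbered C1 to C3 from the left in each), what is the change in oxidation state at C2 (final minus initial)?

Before: C2 has 2 bonds to C, 2 bonds to O → oxidation state +2.
After: C2 has 2 bonds to C, 1 bond to H, 1 bond to O → oxidation state 0.
Δ = 0 − (+2) = -2, so this is a reduction at C2.

-2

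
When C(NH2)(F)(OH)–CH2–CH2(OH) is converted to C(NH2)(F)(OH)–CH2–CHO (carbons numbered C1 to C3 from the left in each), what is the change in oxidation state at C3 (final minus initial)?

+2

Before: C3 has 1 bond to C, 2 bonds to H, 1 bond to O → oxidation state -1.
After: C3 has 1 bond to C, 1 bond to H, 2 bonds to O → oxidation state +1.
Δ = +1 − (-1) = +2, so this is an oxidation at C3.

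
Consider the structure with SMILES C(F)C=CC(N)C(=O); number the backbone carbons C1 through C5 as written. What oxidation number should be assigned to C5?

+1

C5 has one bond to C (0), one bond to H (-1), a double bond to O (2×+1 = +2).
Oxidation state = 0 − 1 + 2 = +1.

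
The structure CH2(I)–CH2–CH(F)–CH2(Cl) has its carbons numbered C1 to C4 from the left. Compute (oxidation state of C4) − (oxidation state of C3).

C4: 1C, 2H, 1Cl → 0 − 2 + 1 = -1
C3: 2C, 1H, 1F → 0 − 1 + 1 = 0
Difference: -1 − (0) = -1.

-1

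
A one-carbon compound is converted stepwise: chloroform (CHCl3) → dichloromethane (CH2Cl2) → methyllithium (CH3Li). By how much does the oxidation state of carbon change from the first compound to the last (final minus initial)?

-6

Carbon oxidation states along the series — chloroform: +2, dichloromethane: 0, methyllithium: -4.
Net change = -4 − (+2) = -6.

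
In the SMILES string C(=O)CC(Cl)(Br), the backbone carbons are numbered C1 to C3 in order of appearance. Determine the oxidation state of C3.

+1

Each bond to a more electronegative atom (O, N, halogen) counts +1, each bond to a less electronegative atom (H, metal, B, Si) counts −1, and each C–C bond counts 0.
C3 has one bond to C (0), one bond to H (-1), one bond to Cl (+1), one bond to Br (+1).
Oxidation state = 0 − 1 + 1 + 1 = +1.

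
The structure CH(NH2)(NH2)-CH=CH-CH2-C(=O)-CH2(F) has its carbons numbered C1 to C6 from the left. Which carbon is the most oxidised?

Assign +1 per bond to O/N/halogen, −1 per bond to H or an electropositive element, and 0 per bond to carbon. Tallying each carbon:
C1: 1C, 1H, 2N → 0 − 1 + 2 = +1
C2: 3C, 1H → 0 − 1 = -1
C3: 3C, 1H → 0 − 1 = -1
C4: 2C, 2H → 0 − 2 = -2
C5: 2C, 2O → 0 + 2 = +2
C6: 1C, 2H, 1F → 0 − 2 + 1 = -1
The most oxidised carbon is C5 at +2.

C5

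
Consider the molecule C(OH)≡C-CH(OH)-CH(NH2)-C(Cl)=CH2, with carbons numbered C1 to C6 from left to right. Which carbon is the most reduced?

C6

Tallying each carbon's bonds:
C1: 3C, 1O → 0 + 1 = +1
C2: 4C → 0 = 0
C3: 2C, 1H, 1O → 0 − 1 + 1 = 0
C4: 2C, 1H, 1N → 0 − 1 + 1 = 0
C5: 3C, 1Cl → 0 + 1 = +1
C6: 2C, 2H → 0 − 2 = -2
The most reduced carbon is C6 at -2.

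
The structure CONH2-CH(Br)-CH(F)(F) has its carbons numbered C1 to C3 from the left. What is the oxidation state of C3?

+1

Count +1 for every bond to an atom more electronegative than carbon and −1 for every bond to one less electronegative; C–C bonds are 0.
C3 has one bond to C (0), one bond to F (+1), one bond to F (+1), one bond to H (-1).
Oxidation state = 0 + 1 + 1 − 1 = +1.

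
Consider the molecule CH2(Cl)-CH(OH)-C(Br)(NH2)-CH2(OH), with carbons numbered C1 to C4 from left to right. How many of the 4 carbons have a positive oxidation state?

Tallying each carbon's bonds:
C1: 1C, 2H, 1Cl → 0 − 2 + 1 = -1
C2: 2C, 1H, 1O → 0 − 1 + 1 = 0
C3: 2C, 1N, 1Br → 0 + 1 + 1 = +2
C4: 1C, 2H, 1O → 0 − 2 + 1 = -1
1 carbon (C3) meets the condition.

1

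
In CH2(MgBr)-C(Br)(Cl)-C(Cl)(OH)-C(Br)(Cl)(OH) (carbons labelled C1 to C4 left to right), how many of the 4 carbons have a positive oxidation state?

3

Tallying each carbon's bonds:
C1: 1C, 2H, 1Mg → 0 − 2 − 1 = -3
C2: 2C, 1Cl, 1Br → 0 + 1 + 1 = +2
C3: 2C, 1O, 1Cl → 0 + 1 + 1 = +2
C4: 1C, 1O, 1Cl, 1Br → 0 + 1 + 1 + 1 = +3
3 carbons (C2, C3, C4) meet the condition.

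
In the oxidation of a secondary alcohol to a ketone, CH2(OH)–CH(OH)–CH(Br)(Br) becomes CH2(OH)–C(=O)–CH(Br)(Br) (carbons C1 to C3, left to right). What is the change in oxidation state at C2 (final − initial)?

Before: C2 has 2 bonds to C, 1 bond to H, 1 bond to O → oxidation state 0.
After: C2 has 2 bonds to C, 2 bonds to O → oxidation state +2.
Δ = +2 − (0) = +2, so this is an oxidation at C2.

+2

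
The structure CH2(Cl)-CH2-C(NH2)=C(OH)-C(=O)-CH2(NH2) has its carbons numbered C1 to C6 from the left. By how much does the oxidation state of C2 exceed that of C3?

C2: 2C, 2H → 0 − 2 = -2
C3: 3C, 1N → 0 + 1 = +1
Difference: -2 − (+1) = -3.

-3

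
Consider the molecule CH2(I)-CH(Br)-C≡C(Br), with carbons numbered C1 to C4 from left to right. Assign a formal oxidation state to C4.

Count +1 for every bond to an atom more electronegative than carbon and −1 for every bond to one less electronegative; C–C bonds are 0.
C4 has a triple bond to C (3×0 = 0), one bond to Br (+1).
Oxidation state = 0 + 1 = +1.

+1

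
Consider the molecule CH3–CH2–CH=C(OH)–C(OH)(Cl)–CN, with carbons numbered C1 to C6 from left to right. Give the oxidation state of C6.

+3

C6 has one bond to C (0), a triple bond to N (3×+1 = +3).
Oxidation state = 0 + 3 = +3.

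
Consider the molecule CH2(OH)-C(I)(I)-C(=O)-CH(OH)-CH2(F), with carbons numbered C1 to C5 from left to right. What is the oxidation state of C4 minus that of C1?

C4: 2C, 1H, 1O → 0 − 1 + 1 = 0
C1: 1C, 2H, 1O → 0 − 2 + 1 = -1
Difference: 0 − (-1) = +1.

+1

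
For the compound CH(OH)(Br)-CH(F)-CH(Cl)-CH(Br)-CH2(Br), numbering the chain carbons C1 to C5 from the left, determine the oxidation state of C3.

0

C3 has one bond to C (0), one bond to C (0), one bond to H (-1), one bond to Cl (+1).
Oxidation state = 0 + 0 − 1 + 1 = 0.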